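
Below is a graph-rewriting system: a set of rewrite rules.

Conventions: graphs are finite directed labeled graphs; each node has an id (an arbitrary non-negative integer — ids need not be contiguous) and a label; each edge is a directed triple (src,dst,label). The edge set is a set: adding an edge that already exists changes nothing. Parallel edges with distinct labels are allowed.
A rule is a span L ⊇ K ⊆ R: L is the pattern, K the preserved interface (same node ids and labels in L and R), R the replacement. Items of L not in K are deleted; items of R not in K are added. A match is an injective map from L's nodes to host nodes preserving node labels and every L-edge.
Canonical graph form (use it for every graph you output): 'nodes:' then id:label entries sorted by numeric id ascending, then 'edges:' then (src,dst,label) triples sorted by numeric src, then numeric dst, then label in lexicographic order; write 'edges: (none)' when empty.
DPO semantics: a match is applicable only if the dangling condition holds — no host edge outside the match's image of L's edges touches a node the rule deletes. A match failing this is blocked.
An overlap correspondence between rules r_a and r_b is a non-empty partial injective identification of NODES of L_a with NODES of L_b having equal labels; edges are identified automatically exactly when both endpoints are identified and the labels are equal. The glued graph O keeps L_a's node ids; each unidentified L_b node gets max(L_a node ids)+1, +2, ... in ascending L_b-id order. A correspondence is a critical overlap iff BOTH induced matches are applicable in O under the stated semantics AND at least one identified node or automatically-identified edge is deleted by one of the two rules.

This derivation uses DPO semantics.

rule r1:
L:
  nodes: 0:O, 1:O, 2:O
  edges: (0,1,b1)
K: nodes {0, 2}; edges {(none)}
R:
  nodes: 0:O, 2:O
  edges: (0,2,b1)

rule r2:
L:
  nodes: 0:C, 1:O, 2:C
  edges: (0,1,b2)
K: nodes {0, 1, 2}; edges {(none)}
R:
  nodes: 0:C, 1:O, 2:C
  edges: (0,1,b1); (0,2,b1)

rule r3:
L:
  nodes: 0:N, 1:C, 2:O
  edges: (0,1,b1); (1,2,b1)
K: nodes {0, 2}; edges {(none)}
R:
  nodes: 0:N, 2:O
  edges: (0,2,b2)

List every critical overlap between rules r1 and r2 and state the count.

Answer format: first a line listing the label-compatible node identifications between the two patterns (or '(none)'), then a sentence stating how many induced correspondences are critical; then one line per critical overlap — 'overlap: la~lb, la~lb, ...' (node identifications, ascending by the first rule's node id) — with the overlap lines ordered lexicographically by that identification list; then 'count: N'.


label-compatible node identifications between L(r1) and L(r2): 0~1, 1~1, 2~1
0 of the induced correspondences are critical overlaps of r1 and r2.
count: 0


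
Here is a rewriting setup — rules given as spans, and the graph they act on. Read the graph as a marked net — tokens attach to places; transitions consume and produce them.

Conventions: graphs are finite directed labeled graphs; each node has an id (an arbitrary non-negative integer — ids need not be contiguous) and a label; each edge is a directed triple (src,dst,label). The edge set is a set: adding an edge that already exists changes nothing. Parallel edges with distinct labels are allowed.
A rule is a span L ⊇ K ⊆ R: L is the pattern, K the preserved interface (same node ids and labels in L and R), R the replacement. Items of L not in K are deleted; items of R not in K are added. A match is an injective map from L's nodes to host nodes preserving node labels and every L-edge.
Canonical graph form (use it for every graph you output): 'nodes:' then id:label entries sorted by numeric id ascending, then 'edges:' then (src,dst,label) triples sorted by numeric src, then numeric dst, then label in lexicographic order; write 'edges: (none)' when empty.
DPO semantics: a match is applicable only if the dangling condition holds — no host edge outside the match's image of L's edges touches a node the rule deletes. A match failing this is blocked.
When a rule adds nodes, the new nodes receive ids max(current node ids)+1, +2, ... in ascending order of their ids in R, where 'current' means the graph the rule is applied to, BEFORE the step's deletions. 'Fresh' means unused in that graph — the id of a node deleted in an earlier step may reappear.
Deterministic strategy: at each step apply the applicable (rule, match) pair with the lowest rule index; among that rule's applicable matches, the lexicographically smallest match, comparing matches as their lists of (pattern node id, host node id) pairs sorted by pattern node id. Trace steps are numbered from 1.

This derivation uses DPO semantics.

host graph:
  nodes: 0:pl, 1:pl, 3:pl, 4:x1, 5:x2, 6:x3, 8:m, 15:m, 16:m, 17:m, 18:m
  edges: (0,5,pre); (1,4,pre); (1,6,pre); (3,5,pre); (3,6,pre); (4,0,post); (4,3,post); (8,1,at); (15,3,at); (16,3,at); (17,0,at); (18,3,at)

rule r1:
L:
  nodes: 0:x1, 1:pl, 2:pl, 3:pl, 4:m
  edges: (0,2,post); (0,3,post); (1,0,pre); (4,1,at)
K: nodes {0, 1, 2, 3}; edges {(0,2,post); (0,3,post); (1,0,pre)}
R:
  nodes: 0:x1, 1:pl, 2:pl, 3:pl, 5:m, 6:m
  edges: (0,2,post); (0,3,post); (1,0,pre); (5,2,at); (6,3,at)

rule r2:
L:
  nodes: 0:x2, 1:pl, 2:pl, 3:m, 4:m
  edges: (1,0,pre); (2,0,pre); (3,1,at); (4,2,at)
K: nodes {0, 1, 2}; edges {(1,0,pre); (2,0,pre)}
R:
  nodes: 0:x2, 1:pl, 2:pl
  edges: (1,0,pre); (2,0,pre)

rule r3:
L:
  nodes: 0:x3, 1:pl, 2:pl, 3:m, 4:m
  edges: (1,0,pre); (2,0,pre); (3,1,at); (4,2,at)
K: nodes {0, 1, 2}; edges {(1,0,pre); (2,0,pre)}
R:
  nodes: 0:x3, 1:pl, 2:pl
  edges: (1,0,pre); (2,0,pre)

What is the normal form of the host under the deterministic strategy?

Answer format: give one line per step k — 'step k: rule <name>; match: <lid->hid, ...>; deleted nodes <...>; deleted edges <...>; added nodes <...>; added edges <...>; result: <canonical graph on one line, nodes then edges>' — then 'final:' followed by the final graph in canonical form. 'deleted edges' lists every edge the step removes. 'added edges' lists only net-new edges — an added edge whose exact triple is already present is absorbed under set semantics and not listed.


step 1: rule r1; match: 0->4, 1->1, 2->0, 3->3, 4->8; deleted nodes 8; deleted edges (8,1,at); added nodes 19, 20; added edges (19,0,at); (20,3,at); result: nodes: 0:pl, 1:pl, 3:pl, 4:x1, 5:x2, 6:x3, 15:m, 16:m, 17:m, 18:m, 19:m, 20:m edges: (0,5,pre); (1,4,pre); (1,6,pre); (3,5,pre); (3,6,pre); (4,0,post); (4,3,post); (15,3,at); (16,3,at); (17,0,at); (18,3,at); (19,0,at); (20,3,at)
step 2: rule r2; match: 0->5, 1->0, 2->3, 3->17, 4->15; deleted nodes 15, 17; deleted edges (15,3,at); (17,0,at); added nodes (none); added edges (none); result: nodes: 0:pl, 1:pl, 3:pl, 4:x1, 5:x2, 6:x3, 16:m, 18:m, 19:m, 20:m edges: (0,5,pre); (1,4,pre); (1,6,pre); (3,5,pre); (3,6,pre); (4,0,post); (4,3,post); (16,3,at); (18,3,at); (19,0,at); (20,3,at)
step 3: rule r2; match: 0->5, 1->0, 2->3, 3->19, 4->16; deleted nodes 16, 19; deleted edges (16,3,at); (19,0,at); added nodes (none); added edges (none); result: nodes: 0:pl, 1:pl, 3:pl, 4:x1, 5:x2, 6:x3, 18:m, 20:m edges: (0,5,pre); (1,4,pre); (1,6,pre); (3,5,pre); (3,6,pre); (4,0,post); (4,3,post); (18,3,at); (20,3,at)
final:
nodes: 0:pl, 1:pl, 3:pl, 4:x1, 5:x2, 6:x3, 18:m, 20:m
edges: (0,5,pre); (1,4,pre); (1,6,pre); (3,5,pre); (3,6,pre); (4,0,post); (4,3,post); (18,3,at); (20,3,at)


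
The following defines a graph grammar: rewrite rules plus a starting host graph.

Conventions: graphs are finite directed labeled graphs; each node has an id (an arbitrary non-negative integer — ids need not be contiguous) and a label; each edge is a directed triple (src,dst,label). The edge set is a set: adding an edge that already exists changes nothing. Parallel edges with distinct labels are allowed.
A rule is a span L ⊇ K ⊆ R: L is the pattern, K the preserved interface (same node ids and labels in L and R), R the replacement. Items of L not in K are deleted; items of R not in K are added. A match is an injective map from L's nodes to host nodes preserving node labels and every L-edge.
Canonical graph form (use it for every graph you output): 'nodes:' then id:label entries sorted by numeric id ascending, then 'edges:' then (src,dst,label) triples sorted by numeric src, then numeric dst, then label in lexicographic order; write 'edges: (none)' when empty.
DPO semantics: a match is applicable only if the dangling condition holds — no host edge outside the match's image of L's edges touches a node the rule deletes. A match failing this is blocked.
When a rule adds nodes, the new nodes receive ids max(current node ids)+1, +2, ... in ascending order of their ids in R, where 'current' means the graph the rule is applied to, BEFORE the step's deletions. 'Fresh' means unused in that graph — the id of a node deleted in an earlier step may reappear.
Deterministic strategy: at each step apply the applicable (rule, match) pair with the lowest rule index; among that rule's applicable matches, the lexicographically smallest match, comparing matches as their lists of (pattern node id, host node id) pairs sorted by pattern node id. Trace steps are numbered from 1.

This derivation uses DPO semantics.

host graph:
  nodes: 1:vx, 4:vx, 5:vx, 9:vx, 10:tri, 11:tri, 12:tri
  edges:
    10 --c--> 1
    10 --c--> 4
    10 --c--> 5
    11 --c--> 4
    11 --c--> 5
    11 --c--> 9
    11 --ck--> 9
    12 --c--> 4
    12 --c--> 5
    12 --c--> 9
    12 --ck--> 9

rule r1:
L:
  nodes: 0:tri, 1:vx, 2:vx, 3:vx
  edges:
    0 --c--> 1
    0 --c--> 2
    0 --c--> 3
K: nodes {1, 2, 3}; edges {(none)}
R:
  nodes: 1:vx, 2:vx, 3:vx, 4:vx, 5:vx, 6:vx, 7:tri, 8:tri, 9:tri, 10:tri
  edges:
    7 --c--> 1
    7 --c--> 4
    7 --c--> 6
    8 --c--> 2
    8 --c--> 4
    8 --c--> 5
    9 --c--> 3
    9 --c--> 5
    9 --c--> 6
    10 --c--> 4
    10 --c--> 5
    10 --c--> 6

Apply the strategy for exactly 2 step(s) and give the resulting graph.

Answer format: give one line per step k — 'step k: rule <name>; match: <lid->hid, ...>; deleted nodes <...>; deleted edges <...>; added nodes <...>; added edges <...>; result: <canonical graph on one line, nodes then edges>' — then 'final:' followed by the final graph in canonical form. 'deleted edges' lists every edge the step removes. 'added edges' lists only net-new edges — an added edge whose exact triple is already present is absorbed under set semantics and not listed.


step 1: rule r1; match: 0->10, 1->1, 2->4, 3->5; deleted nodes 10; deleted edges (10,1,c); (10,4,c); (10,5,c); added nodes 13, 14, 15, 16, 17, 18, 19; added edges (16,1,c); (16,13,c); (16,15,c); (17,4,c); (17,13,c); (17,14,c); (18,5,c); (18,14,c); (18,15,c); (19,13,c); (19,14,c); (19,15,c); result: nodes: 1:vx, 4:vx, 5:vx, 9:vx, 11:tri, 12:tri, 13:vx, 14:vx, 15:vx, 16:tri, 17:tri, 18:tri, 19:tri edges: (11,4,c); (11,5,c); (11,9,c); (11,9,ck); (12,4,c); (12,5,c); (12,9,c); (12,9,ck); (16,1,c); (16,13,c); (16,15,c); (17,4,c); (17,13,c); (17,14,c); (18,5,c); (18,14,c); (18,15,c); (19,13,c); (19,14,c); (19,15,c)
step 2: rule r1; match: 0->16, 1->1, 2->13, 3->15; deleted nodes 16; deleted edges (16,1,c); (16,13,c); (16,15,c); added nodes 20, 21, 22, 23, 24, 25, 26; added edges (23,1,c); (23,20,c); (23,22,c); (24,13,c); (24,20,c); (24,21,c); (25,15,c); (25,21,c); (25,22,c); (26,20,c); (26,21,c); (26,22,c); result: nodes: 1:vx, 4:vx, 5:vx, 9:vx, 11:tri, 12:tri, 13:vx, 14:vx, 15:vx, 17:tri, 18:tri, 19:tri, 20:vx, 21:vx, 22:vx, 23:tri, 24:tri, 25:tri, 26:tri edges: (11,4,c); (11,5,c); (11,9,c); (11,9,ck); (12,4,c); (12,5,c); (12,9,c); (12,9,ck); (17,4,c); (17,13,c); (17,14,c); (18,5,c); (18,14,c); (18,15,c); (19,13,c); (19,14,c); (19,15,c); (23,1,c); (23,20,c); (23,22,c); (24,13,c); (24,20,c); (24,21,c); (25,15,c); (25,21,c); (25,22,c); (26,20,c); (26,21,c); (26,22,c)
final:
nodes: 1:vx, 4:vx, 5:vx, 9:vx, 11:tri, 12:tri, 13:vx, 14:vx, 15:vx, 17:tri, 18:tri, 19:tri, 20:vx, 21:vx, 22:vx, 23:tri, 24:tri, 25:tri, 26:tri
edges: (11,4,c); (11,5,c); (11,9,c); (11,9,ck); (12,4,c); (12,5,c); (12,9,c); (12,9,ck); (17,4,c); (17,13,c); (17,14,c); (18,5,c); (18,14,c); (18,15,c); (19,13,c); (19,14,c); (19,15,c); (23,1,c); (23,20,c); (23,22,c); (24,13,c); (24,20,c); (24,21,c); (25,15,c); (25,21,c); (25,22,c); (26,20,c); (26,21,c); (26,22,c)


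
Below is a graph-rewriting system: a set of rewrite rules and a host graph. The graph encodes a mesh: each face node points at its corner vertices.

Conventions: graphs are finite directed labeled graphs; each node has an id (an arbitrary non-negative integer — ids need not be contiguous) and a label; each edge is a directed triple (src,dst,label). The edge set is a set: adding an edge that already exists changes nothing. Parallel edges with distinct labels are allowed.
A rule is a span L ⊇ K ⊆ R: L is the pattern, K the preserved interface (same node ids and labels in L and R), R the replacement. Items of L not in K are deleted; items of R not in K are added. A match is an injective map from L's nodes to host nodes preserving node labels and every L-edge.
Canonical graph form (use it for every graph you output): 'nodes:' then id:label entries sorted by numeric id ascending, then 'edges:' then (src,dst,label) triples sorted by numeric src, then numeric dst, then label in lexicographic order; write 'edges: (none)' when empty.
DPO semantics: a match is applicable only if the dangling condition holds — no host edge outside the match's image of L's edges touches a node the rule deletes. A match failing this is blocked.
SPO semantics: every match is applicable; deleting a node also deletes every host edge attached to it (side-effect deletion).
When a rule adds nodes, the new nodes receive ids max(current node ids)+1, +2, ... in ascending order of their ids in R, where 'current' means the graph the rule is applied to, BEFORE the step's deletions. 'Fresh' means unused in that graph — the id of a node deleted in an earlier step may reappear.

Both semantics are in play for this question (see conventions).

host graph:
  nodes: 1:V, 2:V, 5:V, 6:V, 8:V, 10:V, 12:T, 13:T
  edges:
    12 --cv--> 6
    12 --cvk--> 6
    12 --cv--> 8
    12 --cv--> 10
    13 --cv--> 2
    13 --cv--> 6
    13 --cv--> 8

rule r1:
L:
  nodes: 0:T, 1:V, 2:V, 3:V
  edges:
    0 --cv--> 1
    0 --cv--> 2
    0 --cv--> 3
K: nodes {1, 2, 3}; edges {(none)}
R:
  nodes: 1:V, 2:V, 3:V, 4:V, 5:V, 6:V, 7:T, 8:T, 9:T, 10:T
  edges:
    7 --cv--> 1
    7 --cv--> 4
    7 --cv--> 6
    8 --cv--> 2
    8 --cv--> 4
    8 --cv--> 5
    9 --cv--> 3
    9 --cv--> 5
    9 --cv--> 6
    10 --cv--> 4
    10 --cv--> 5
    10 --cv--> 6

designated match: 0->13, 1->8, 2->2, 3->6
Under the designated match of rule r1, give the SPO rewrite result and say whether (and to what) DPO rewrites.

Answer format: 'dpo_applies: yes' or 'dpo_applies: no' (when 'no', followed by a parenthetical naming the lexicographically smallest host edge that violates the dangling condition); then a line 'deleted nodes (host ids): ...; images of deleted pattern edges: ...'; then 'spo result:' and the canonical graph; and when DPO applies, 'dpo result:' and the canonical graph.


dpo_applies: yes
deleted nodes (host ids): 13; images of deleted pattern edges: (13,2,cv); (13,6,cv); (13,8,cv)
spo result:
nodes: 1:V, 2:V, 5:V, 6:V, 8:V, 10:V, 12:T, 14:V, 15:V, 16:V, 17:T, 18:T, 19:T, 20:T
edges: (12,6,cv); (12,6,cvk); (12,8,cv); (12,10,cv); (17,8,cv); (17,14,cv); (17,16,cv); (18,2,cv); (18,14,cv); (18,15,cv); (19,6,cv); (19,15,cv); (19,16,cv); (20,14,cv); (20,15,cv); (20,16,cv)
dpo result:
nodes: 1:V, 2:V, 5:V, 6:V, 8:V, 10:V, 12:T, 14:V, 15:V, 16:V, 17:T, 18:T, 19:T, 20:T
edges: (12,6,cv); (12,6,cvk); (12,8,cv); (12,10,cv); (17,8,cv); (17,14,cv); (17,16,cv); (18,2,cv); (18,14,cv); (18,15,cv); (19,6,cv); (19,15,cv); (19,16,cv); (20,14,cv); (20,15,cv); (20,16,cv)


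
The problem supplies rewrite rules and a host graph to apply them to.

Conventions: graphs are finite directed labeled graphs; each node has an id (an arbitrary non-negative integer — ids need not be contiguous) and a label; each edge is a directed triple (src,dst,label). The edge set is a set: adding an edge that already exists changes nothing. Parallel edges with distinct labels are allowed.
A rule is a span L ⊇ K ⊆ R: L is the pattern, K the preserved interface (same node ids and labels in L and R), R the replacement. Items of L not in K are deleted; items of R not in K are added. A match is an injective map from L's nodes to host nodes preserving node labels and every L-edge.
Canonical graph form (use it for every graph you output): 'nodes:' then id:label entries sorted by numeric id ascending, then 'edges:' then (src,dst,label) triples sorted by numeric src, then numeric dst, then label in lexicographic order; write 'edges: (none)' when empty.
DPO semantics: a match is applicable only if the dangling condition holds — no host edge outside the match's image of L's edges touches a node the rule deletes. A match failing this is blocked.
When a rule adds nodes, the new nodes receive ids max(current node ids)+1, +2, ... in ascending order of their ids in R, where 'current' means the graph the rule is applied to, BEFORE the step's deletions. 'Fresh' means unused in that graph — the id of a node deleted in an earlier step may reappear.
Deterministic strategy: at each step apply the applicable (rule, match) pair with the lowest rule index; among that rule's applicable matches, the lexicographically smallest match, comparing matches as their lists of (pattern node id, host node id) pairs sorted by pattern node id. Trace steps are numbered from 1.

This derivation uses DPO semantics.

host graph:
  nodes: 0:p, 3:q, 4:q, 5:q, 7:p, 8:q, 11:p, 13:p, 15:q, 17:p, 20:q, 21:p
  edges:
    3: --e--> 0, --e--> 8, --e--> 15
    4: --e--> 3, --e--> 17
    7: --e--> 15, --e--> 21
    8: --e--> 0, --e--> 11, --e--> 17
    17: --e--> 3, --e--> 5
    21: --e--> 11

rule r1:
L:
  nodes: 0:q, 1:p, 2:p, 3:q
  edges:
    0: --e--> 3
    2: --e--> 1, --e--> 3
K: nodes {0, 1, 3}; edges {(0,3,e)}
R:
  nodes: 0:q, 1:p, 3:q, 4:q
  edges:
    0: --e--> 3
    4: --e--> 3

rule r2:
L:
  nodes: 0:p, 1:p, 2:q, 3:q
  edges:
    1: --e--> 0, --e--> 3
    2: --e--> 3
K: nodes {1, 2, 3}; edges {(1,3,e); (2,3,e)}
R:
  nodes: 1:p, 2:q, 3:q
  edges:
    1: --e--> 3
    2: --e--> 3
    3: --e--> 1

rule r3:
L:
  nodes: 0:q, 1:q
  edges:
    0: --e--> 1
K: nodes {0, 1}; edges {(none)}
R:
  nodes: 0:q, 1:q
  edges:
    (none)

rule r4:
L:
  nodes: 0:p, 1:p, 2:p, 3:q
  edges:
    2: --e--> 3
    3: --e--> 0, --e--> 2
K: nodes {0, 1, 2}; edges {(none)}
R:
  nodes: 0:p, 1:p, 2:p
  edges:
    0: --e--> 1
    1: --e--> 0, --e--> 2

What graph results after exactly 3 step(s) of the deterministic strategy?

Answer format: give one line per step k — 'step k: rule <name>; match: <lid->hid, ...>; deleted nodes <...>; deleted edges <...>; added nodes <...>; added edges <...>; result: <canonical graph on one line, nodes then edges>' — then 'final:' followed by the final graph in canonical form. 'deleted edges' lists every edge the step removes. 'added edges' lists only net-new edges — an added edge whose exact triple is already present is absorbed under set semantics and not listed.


step 1: rule r1; match: 0->3, 1->21, 2->7, 3->15; deleted nodes 7; deleted edges (7,15,e); (7,21,e); added nodes 22; added edges (22,15,e); result: nodes: 0:p, 3:q, 4:q, 5:q, 8:q, 11:p, 13:p, 15:q, 17:p, 20:q, 21:p, 22:q edges: (3,0,e); (3,8,e); (3,15,e); (4,3,e); (4,17,e); (8,0,e); (8,11,e); (8,17,e); (17,3,e); (17,5,e); (21,11,e); (22,15,e)
step 2: rule r3; match: 0->3, 1->8; deleted nodes (none); deleted edges (3,8,e); added nodes (none); added edges (none); result: nodes: 0:p, 3:q, 4:q, 5:q, 8:q, 11:p, 13:p, 15:q, 17:p, 20:q, 21:p, 22:q edges: (3,0,e); (3,15,e); (4,3,e); (4,17,e); (8,0,e); (8,11,e); (8,17,e); (17,3,e); (17,5,e); (21,11,e); (22,15,e)
step 3: rule r3; match: 0->3, 1->15; deleted nodes (none); deleted edges (3,15,e); added nodes (none); added edges (none); result: nodes: 0:p, 3:q, 4:q, 5:q, 8:q, 11:p, 13:p, 15:q, 17:p, 20:q, 21:p, 22:q edges: (3,0,e); (4,3,e); (4,17,e); (8,0,e); (8,11,e); (8,17,e); (17,3,e); (17,5,e); (21,11,e); (22,15,e)
final:
nodes: 0:p, 3:q, 4:q, 5:q, 8:q, 11:p, 13:p, 15:q, 17:p, 20:q, 21:p, 22:q
edges: (3,0,e); (4,3,e); (4,17,e); (8,0,e); (8,11,e); (8,17,e); (17,3,e); (17,5,e); (21,11,e); (22,15,e)


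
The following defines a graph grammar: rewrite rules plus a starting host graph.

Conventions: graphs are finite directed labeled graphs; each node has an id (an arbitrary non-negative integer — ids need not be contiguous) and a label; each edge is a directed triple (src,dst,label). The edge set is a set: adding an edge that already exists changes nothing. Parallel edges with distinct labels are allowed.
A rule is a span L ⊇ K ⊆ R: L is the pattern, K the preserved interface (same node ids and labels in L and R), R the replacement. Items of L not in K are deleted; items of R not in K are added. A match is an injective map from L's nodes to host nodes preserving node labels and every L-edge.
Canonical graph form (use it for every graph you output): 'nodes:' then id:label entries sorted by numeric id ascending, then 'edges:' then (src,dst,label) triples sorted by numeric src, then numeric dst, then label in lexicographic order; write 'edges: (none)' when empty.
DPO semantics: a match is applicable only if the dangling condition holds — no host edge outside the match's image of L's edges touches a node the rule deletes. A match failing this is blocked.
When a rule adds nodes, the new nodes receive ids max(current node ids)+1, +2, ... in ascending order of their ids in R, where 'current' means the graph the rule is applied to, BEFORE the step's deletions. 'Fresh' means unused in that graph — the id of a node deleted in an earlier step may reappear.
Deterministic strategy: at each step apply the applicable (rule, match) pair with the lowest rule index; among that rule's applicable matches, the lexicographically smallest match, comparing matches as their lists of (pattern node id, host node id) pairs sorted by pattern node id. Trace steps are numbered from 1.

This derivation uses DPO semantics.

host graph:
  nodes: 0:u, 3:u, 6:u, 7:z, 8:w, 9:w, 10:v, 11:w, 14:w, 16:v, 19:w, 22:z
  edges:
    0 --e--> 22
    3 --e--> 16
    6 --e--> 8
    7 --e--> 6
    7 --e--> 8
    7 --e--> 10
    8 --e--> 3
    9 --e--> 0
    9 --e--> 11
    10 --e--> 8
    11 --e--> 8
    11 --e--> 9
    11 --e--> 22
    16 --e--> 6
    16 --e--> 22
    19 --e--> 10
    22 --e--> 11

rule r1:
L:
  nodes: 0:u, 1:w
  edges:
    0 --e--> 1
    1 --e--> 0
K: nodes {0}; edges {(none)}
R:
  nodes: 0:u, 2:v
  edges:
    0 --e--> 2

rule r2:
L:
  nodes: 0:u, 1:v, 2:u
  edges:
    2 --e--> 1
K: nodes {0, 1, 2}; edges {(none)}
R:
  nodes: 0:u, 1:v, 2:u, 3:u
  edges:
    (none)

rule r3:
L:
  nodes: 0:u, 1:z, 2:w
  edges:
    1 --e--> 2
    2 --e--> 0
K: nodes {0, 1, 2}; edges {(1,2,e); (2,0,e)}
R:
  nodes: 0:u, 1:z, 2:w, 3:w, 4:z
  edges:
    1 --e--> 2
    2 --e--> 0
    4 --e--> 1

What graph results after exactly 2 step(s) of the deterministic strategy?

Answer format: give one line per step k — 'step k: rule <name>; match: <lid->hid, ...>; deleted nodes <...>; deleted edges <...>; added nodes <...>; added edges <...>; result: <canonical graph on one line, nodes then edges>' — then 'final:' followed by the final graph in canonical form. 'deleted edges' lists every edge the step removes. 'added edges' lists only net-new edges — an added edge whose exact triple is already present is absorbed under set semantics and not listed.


step 1: rule r2; match: 0->0, 1->16, 2->3; deleted nodes (none); deleted edges (3,16,e); added nodes 23; added edges (none); result: nodes: 0:u, 3:u, 6:u, 7:z, 8:w, 9:w, 10:v, 11:w, 14:w, 16:v, 19:w, 22:z, 23:u edges: (0,22,e); (6,8,e); (7,6,e); (7,8,e); (7,10,e); (8,3,e); (9,0,e); (9,11,e); (10,8,e); (11,8,e); (11,9,e); (11,22,e); (16,6,e); (16,22,e); (19,10,e); (22,11,e)
step 2: rule r3; match: 0->3, 1->7, 2->8; deleted nodes (none); deleted edges (none); added nodes 24, 25; added edges (25,7,e); result: nodes: 0:u, 3:u, 6:u, 7:z, 8:w, 9:w, 10:v, 11:w, 14:w, 16:v, 19:w, 22:z, 23:u, 24:w, 25:z edges: (0,22,e); (6,8,e); (7,6,e); (7,8,e); (7,10,e); (8,3,e); (9,0,e); (9,11,e); (10,8,e); (11,8,e); (11,9,e); (11,22,e); (16,6,e); (16,22,e); (19,10,e); (22,11,e); (25,7,e)
final:
nodes: 0:u, 3:u, 6:u, 7:z, 8:w, 9:w, 10:v, 11:w, 14:w, 16:v, 19:w, 22:z, 23:u, 24:w, 25:z
edges: (0,22,e); (6,8,e); (7,6,e); (7,8,e); (7,10,e); (8,3,e); (9,0,e); (9,11,e); (10,8,e); (11,8,e); (11,9,e); (11,22,e); (16,6,e); (16,22,e); (19,10,e); (22,11,e); (25,7,e)


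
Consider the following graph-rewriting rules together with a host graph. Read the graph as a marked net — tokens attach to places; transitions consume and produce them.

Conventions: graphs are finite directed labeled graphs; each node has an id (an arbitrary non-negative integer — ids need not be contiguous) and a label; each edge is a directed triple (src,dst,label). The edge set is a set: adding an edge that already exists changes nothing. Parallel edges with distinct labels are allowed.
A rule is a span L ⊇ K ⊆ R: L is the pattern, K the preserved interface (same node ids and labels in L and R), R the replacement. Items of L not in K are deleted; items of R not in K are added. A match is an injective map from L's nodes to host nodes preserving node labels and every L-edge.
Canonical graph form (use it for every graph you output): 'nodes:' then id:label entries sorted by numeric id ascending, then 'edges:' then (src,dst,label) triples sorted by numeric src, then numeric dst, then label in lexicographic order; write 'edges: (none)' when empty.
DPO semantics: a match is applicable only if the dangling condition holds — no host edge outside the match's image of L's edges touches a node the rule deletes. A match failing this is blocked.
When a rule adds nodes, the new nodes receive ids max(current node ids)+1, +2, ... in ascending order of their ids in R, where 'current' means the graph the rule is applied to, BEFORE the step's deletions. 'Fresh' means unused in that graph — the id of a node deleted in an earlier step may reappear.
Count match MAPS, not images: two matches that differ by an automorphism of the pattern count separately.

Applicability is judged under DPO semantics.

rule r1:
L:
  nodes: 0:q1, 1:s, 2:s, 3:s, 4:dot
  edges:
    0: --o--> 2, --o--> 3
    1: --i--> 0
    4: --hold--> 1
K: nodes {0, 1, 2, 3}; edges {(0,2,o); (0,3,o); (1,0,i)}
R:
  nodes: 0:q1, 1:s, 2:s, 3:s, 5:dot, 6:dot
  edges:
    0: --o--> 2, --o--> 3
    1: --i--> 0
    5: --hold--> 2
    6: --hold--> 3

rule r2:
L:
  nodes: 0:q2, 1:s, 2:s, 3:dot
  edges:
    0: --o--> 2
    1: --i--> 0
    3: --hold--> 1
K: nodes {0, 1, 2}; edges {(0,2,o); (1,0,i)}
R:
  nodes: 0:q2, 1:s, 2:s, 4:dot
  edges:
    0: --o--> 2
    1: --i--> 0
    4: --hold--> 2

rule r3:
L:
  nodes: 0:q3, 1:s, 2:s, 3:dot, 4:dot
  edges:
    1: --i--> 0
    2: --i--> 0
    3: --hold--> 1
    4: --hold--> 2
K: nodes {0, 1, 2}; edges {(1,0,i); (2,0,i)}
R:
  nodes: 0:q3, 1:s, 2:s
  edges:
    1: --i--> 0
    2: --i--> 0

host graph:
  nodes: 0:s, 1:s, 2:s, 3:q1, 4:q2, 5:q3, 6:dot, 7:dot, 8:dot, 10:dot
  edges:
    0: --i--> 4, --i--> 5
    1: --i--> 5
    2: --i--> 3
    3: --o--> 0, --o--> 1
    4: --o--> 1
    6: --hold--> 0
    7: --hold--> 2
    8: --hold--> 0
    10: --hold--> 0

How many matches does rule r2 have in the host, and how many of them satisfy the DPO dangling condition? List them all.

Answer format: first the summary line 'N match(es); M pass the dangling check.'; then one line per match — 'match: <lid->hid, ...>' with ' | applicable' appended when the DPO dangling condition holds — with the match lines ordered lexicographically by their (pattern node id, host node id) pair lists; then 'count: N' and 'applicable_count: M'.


3 match(es); 3 pass the dangling check.
match: 0->4, 1->0, 2->1, 3->6 | applicable
match: 0->4, 1->0, 2->1, 3->8 | applicable
match: 0->4, 1->0, 2->1, 3->10 | applicable
count: 3
applicable_count: 3


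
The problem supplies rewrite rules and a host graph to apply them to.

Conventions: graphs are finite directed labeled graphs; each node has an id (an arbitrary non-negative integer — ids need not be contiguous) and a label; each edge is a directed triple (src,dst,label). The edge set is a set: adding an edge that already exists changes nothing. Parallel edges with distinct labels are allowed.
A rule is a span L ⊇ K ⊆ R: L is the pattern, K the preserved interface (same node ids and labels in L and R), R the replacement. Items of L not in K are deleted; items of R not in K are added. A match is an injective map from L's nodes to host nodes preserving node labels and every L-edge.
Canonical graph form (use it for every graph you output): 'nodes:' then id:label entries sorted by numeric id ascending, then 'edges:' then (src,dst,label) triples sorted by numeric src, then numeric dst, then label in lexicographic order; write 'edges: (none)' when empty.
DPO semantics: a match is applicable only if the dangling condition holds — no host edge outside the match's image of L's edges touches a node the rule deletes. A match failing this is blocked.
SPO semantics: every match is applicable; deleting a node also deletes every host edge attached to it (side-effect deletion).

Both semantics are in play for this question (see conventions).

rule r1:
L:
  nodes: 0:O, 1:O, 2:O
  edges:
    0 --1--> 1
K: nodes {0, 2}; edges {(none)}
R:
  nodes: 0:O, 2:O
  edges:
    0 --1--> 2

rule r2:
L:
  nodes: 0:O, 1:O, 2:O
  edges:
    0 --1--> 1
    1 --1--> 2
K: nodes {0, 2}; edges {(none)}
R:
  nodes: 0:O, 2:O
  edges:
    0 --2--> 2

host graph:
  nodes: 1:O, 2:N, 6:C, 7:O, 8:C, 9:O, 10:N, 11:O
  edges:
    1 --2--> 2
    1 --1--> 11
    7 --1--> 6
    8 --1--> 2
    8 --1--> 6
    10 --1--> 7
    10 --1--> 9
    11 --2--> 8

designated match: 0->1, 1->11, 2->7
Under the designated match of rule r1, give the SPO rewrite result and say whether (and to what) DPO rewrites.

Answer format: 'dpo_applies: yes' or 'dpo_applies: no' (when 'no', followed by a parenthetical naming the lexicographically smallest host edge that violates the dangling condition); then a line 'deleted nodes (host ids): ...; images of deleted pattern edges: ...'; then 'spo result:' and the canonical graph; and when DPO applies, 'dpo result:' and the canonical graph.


dpo_applies: no
(the rule deletes node 11, which keeps host edge (11,8,2) outside the match image — the dangling condition fails, DPO blocks; SPO proceeds and side-deletes such edges)
deleted nodes (host ids): 11; images of deleted pattern edges: (1,11,1)
spo result:
nodes: 1:O, 2:N, 6:C, 7:O, 8:C, 9:O, 10:N
edges: (1,2,2); (1,7,1); (7,6,1); (8,2,1); (8,6,1); (10,7,1); (10,9,1)


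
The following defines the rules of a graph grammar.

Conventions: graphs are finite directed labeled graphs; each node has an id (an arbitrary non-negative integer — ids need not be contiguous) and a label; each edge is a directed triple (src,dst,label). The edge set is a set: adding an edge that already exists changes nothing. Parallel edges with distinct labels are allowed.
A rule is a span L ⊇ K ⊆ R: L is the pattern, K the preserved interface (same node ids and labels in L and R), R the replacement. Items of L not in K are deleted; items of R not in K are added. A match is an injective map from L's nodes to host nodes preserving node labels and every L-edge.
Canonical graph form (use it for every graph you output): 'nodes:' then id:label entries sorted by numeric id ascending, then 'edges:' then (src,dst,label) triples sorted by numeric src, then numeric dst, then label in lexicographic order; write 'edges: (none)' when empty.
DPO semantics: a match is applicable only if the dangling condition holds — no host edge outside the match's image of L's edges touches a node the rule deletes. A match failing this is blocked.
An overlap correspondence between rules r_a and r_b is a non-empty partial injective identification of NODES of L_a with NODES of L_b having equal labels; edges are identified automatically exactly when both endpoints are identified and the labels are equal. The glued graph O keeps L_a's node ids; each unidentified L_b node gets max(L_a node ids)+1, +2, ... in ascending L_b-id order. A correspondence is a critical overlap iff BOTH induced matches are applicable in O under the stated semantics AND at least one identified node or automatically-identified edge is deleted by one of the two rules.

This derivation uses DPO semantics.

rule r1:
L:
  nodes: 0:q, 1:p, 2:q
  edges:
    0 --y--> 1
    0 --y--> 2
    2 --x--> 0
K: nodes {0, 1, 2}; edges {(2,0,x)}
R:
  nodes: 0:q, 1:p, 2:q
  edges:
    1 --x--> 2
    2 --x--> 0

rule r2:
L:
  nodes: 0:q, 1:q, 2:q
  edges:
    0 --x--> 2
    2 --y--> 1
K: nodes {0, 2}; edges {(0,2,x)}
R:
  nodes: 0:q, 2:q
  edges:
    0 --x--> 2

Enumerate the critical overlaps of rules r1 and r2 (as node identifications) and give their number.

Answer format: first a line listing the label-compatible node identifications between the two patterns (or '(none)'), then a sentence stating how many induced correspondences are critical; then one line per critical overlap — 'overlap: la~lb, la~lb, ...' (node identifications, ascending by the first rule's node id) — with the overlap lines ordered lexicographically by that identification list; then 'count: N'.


label-compatible node identifications between L(r1) and L(r2): 0~0, 0~1, 0~2, 2~0, 2~1, 2~2
0 of the induced correspondences are critical overlaps of r1 and r2.
count: 0


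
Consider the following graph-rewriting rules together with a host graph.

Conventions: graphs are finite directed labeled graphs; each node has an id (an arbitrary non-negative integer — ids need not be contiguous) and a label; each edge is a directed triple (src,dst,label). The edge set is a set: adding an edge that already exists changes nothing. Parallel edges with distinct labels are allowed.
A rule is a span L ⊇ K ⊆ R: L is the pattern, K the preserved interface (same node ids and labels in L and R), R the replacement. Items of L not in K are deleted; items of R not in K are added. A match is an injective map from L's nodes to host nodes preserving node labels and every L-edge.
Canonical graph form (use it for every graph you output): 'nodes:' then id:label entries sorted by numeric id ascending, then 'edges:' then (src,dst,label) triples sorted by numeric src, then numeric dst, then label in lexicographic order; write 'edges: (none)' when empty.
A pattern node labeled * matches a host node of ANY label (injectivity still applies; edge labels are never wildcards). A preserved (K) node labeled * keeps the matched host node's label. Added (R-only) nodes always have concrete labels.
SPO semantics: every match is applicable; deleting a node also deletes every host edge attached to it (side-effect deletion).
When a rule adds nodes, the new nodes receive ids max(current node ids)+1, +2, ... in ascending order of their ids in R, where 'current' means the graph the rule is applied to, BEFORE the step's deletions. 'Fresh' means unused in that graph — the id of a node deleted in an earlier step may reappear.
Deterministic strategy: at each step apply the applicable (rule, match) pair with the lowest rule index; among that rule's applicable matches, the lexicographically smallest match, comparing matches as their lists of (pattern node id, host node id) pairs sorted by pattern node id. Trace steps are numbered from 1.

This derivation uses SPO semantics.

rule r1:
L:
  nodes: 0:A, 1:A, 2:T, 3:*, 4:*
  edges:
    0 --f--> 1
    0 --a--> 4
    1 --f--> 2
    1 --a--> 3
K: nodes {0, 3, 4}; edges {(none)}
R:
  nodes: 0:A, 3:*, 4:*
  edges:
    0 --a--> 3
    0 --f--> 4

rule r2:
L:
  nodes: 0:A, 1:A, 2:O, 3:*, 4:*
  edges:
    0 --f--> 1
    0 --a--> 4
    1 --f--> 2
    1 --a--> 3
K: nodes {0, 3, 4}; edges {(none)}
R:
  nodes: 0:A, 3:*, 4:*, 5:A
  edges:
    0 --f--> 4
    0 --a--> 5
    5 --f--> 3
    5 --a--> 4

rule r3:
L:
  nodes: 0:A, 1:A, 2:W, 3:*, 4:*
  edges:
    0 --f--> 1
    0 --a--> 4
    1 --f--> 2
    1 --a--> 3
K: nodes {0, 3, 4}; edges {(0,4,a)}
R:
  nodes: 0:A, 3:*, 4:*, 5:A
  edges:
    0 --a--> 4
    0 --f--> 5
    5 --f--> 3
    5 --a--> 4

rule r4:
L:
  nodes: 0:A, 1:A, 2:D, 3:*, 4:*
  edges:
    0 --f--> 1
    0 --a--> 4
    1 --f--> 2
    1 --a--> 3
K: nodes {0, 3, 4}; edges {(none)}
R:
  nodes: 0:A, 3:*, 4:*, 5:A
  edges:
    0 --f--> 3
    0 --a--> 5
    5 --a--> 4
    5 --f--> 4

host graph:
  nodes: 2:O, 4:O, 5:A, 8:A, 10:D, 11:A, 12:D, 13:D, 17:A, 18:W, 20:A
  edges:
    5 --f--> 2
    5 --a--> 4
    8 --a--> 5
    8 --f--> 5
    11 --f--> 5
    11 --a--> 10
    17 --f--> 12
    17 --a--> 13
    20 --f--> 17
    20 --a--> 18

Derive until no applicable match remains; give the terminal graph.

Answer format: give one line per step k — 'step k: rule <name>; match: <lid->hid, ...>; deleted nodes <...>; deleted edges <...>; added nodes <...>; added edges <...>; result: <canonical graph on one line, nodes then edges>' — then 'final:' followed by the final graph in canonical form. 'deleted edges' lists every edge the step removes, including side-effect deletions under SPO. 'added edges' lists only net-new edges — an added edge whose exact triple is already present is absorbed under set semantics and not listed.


step 1: rule r2; match: 0->11, 1->5, 2->2, 3->4, 4->10; deleted nodes 2, 5; deleted edges (5,2,f); (5,4,a); (8,5,a); (8,5,f); (11,5,f); (11,10,a); added nodes 21; added edges (11,10,f); (11,21,a); (21,4,f); (21,10,a); result: nodes: 4:O, 8:A, 10:D, 11:A, 12:D, 13:D, 17:A, 18:W, 20:A, 21:A edges: (11,10,f); (11,21,a); (17,12,f); (17,13,a); (20,17,f); (20,18,a); (21,4,f); (21,10,a)
step 2: rule r4; match: 0->20, 1->17, 2->12, 3->13, 4->18; deleted nodes 12, 17; deleted edges (17,12,f); (17,13,a); (20,17,f); (20,18,a); added nodes 22; added edges (20,13,f); (20,22,a); (22,18,a); (22,18,f); result: nodes: 4:O, 8:A, 10:D, 11:A, 13:D, 18:W, 20:A, 21:A, 22:A edges: (11,10,f); (11,21,a); (20,13,f); (20,22,a); (21,4,f); (21,10,a); (22,18,a); (22,18,f)
final:
nodes: 4:O, 8:A, 10:D, 11:A, 13:D, 18:W, 20:A, 21:A, 22:A
edges: (11,10,f); (11,21,a); (20,13,f); (20,22,a); (21,4,f); (21,10,a); (22,18,a); (22,18,f)


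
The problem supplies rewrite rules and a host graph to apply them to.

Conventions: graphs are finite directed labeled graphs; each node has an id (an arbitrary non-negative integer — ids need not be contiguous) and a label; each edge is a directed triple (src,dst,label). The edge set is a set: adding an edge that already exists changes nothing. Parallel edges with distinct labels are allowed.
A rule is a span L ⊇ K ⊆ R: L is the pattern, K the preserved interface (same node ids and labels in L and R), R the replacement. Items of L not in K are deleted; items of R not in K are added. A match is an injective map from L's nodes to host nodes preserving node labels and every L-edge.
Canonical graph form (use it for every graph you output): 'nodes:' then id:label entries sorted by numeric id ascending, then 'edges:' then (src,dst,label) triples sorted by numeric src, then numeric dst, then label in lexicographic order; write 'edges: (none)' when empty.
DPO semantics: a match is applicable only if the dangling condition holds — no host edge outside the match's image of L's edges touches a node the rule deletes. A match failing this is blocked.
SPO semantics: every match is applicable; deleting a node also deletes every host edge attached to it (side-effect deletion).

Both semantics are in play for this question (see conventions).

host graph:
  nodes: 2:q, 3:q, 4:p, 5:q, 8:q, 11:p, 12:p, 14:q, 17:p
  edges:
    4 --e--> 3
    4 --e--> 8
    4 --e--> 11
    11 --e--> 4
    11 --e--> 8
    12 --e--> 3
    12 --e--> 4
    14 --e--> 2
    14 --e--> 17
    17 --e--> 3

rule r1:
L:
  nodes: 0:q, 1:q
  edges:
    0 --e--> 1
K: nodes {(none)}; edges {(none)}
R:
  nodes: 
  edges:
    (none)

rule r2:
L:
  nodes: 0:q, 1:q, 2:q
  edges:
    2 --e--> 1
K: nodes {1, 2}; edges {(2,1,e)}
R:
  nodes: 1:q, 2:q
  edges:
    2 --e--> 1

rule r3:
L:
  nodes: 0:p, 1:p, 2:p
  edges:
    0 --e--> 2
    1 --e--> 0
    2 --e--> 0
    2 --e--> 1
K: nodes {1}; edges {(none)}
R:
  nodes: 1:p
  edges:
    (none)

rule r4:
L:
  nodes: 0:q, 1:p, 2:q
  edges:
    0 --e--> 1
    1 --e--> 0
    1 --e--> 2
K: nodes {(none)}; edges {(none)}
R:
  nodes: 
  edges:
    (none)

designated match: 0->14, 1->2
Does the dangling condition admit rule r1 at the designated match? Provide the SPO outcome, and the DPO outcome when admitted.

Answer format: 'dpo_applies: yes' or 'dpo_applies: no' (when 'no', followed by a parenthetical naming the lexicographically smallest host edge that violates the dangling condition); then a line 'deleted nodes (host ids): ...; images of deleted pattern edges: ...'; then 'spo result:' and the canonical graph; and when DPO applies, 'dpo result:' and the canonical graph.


dpo_applies: no
(the rule deletes node 14, which keeps host edge (14,17,e) outside the match image — the dangling condition fails, DPO blocks; SPO proceeds and side-deletes such edges)
deleted nodes (host ids): 2, 14; images of deleted pattern edges: (14,2,e)
spo result:
nodes: 3:q, 4:p, 5:q, 8:q, 11:p, 12:p, 17:p
edges: (4,3,e); (4,8,e); (4,11,e); (11,4,e); (11,8,e); (12,3,e); (12,4,e); (17,3,e)
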